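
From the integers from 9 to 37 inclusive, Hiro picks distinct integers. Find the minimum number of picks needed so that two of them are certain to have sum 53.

19

Two chosen integers sum to 53 exactly when both halves of some pair {x, 53−x} with 16 ≤ x ≤ 53−x ≤ 37 are chosen — 11 such pairs.
The remaining 7 elements (those with no distinct partner in range) can never complete a 53-sum, so the worst case takes all of them and one from each pair: 7 + 11 = 18.
By the pigeonhole principle, the 19th integer has to be the second member of some pair, so 18 + 1 = 19.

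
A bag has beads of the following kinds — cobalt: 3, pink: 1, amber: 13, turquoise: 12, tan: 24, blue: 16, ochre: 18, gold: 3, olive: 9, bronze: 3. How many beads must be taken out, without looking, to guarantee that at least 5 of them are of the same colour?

Pigeonhole: put each drawn bead into a box by colour. The largest draw with every box below 5 takes min(count, 4) from each colour; colours with fewer than 4 contribute all they have.
Σ min(cᵢ, 4) = 3 + 1 + 4 + 4 + 4 + 4 + 4 + 3 + 4 + 3 = 34.
Draw number 34 + 1 = 35 must push one box to 5.

35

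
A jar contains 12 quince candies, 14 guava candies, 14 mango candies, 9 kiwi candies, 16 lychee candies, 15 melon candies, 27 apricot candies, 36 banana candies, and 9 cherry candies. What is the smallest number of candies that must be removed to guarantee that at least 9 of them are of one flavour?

An adversary could hand out at most 8 candies per flavour: 8 + 8 + 8 + 8 + 8 + 8 + 8 + 8 + 8 = 72 candies and still no flavour has 9.
By pigeonhole, one more candy lands in a flavour already at 8, so 73 draws are enough and 72 are not.

73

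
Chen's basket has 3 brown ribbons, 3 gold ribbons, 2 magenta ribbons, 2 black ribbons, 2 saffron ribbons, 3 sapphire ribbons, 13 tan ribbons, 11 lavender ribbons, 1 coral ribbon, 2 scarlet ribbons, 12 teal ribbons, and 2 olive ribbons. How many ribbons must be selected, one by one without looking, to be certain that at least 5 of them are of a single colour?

Put each drawn ribbon into a box by colour. The largest draw with every box below 5 takes min(count, 4) from each colour; colours with fewer than 4 contribute all they have.
Σ min(cᵢ, 4) = 3 + 3 + 2 + 2 + 2 + 3 + 4 + 4 + 1 + 2 + 4 + 2 = 32.
Draw number 32 + 1 = 33 must push one box to 5.

33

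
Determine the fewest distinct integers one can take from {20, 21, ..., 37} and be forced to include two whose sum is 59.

Group the elements by complementary pair {x, 59−x}: {22,37}, {23,36}, {24,35}, …, giving 8 two-element pairs and 2 integers whose partner 59−x falls outside [20,37].
Treating each of those 10 groups as a pigeonhole, one can pick one integer per group — 10 integers — with no two summing to 59.
The 11th integer lands in an occupied pair, forcing a sum of 59.

11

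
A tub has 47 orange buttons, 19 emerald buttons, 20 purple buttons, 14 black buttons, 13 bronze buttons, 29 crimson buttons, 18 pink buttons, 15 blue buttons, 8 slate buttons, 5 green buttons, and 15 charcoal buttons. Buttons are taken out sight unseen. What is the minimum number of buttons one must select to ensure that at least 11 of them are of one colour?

The 11 colours are the holes; the buttons drawn are the pigeons.
To avoid 11 of any one colour, the worst case takes at most 10 of each colour, or every button of a colour that has fewer than 10.
That gives 10 + 10 + 10 + 10 + 10 + 10 + 10 + 10 + 8 + 5 + 10 = 103 buttons with no colour reaching 11.
The next button forces some colour to 11, so 103 + 1 = 104.

104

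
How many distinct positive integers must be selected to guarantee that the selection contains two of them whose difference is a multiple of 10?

11

Integers whose pairwise differences are multiples of 10 are exactly those sharing a remainder mod 10. By the pigeonhole principle, the 10 residue classes mod 10 are the pigeonholes.
With 10 integers one could put 1 in each residue class and have no class reach 2.
The 11th integer pushes some class to 2, so 10·1 + 1 = 11.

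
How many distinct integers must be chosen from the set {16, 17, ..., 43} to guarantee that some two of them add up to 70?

21

A set avoiding the sum 70 can contain at most one of each pair {x, 70−x}, plus the 12 elements whose complement lies outside the range or equal to its own complement.
The integers 16, …, 35 (20 of them) are such a set: any two sum to at least 16+17 = 33 and at most 34+35 = 69 < 70.
Pigeonhole: any 21st integer completes one of the 8 pairs, so 21 choices force a sum of 70.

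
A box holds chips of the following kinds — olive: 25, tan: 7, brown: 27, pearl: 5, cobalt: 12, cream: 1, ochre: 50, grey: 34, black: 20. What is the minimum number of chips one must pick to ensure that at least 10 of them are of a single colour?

By the pigeonhole principle, the 9 colours are the holes; the chips drawn are the pigeons.
To avoid 10 of any one colour, the worst case takes at most 9 of each colour, or every chip of a colour that has fewer than 9.
That gives 9 + 7 + 9 + 5 + 9 + 1 + 9 + 9 + 9 = 67 chips with no colour reaching 10.
The next chip forces some colour to 10, so 67 + 1 = 68.

68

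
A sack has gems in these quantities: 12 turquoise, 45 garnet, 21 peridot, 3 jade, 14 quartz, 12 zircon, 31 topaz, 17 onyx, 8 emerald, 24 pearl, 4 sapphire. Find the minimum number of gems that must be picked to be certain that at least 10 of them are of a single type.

88

An adversary could hand out at most 9 gems per type (jade, emerald, sapphire run out sooner): 9 + 9 + 9 + 3 + 9 + 9 + 9 + 9 + 8 + 9 + 4 = 87 gems and still no type has 10.
One more gem lands in a type already at 9, so 88 draws are enough and 87 are not.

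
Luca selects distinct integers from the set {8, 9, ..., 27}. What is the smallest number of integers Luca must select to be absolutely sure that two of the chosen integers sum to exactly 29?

Two chosen integers sum to 29 exactly when both halves of some pair {x, 29−x} with 8 ≤ x ≤ 29−x ≤ 21 are chosen — 7 such pairs.
The remaining 6 elements (those with no distinct partner in range) can never complete a 29-sum, so the worst case takes all of them and one from each pair: 6 + 7 = 13.
The 14th integer has to be the second member of some pair, so 13 + 1 = 14.

14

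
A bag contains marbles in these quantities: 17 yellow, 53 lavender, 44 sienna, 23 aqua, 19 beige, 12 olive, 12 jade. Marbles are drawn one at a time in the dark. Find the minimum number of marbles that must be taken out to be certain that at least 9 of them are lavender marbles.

In the worst case for collecting lavender marbles, every non-lavender marble comes out first.
There are 17 + 44 + 23 + 19 + 12 + 12 = 127 non-lavender marbles altogether.
After those, each further marble must be lavender, so 127 + 9 = 136 draws guarantee 9 lavender marbles.

136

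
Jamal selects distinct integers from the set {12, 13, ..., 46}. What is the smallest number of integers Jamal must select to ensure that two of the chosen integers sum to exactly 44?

26

A set avoiding the sum 44 can contain at most one of each pair {x, 44−x}, plus the 15 elements whose complement lies outside the range or equal to its own complement.
The integers 22, …, 46 (25 of them) are such a set: any two sum to at least 22+23 = 45 > 44.
Any 26th integer completes one of the 10 pairs, so 26 choices force a sum of 44.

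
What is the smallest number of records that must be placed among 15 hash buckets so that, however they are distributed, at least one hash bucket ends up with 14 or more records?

196

With 195 records one could put exactly 13 in each of the 15 hash buckets, and no hash bucket would reach 14.
One more record must land in a hash bucket that already has 13, giving it 14.
So 15 × 13 + 1 = 196 records are required.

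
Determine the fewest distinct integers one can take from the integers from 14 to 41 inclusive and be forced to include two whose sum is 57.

16

Two chosen integers sum to 57 exactly when both halves of some pair {x, 57−x} with 16 ≤ x ≤ 57−x ≤ 41 are chosen — 13 such pairs.
The remaining 2 elements (those with no distinct partner in range) can never complete a 57-sum, so the worst case takes all of them and one from each pair: 2 + 13 = 15.
By the pigeonhole principle, the 16th integer has to be the second member of some pair, so 15 + 1 = 16.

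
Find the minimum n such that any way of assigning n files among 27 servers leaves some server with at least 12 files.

With 297 files one could put exactly 11 in each of the 27 servers, and no server would reach 12.
By the pigeonhole principle, one more file must land in a server that already has 11, giving it 12.
So 27 × 11 + 1 = 298 files are required.

298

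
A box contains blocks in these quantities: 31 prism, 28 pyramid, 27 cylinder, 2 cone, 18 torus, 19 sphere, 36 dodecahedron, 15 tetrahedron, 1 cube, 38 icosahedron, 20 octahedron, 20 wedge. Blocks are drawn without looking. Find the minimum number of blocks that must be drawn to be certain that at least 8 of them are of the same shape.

74

The 12 shapes are the holes; the blocks drawn are the pigeons.
To avoid 8 of any one shape, the worst case takes at most 7 of each shape, or every block of a shape that has fewer than 7.
That gives 7 + 7 + 7 + 2 + 7 + 7 + 7 + 7 + 1 + 7 + 7 + 7 = 73 blocks with no shape reaching 8.
The next block forces some shape to 8, so 73 + 1 = 74.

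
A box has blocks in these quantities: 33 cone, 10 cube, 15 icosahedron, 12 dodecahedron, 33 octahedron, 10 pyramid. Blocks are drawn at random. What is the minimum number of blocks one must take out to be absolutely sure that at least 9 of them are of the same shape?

Pigeonhole: put each drawn block into a box by shape. The largest draw with every box below 9 takes min(count, 8) from each shape.
Σ min(cᵢ, 8) = 8 + 8 + 8 + 8 + 8 + 8 = 48.
Draw number 48 + 1 = 49 must push one box to 9.

49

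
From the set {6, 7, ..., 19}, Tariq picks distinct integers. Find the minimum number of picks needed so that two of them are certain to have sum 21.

10

Group the elements by complementary pair {x, 21−x}: {6,15}, {7,14}, {8,13}, …, giving 5 two-element pairs and 4 integers whose partner 21−x falls outside [6,19].
Treating each of those 9 groups as a pigeonhole, one can pick one integer per group — 9 integers — with no two summing to 21.
The 10th integer lands in an occupied pair, forcing a sum of 21.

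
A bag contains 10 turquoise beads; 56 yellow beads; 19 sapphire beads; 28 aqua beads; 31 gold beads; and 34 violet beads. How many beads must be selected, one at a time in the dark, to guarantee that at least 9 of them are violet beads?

153

In the worst case for collecting violet beads, every non-violet bead comes out first.
There are 10 + 56 + 19 + 28 + 31 = 144 non-violet beads altogether.
After those, each further bead must be violet, so 144 + 9 = 153 draws guarantee 9 violet beads.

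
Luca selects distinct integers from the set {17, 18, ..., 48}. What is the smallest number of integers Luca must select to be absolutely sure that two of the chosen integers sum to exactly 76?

A set avoiding the sum 76 can contain at most one of each pair {x, 76−x}, plus the 12 elements whose complement lies outside the range or equal to its own complement.
The integers 17, …, 38 (22 of them) are such a set: any two sum to at least 17+18 = 35 and at most 37+38 = 75 < 76.
By the pigeonhole principle, any 23rd integer completes one of the 10 pairs, so 23 choices force a sum of 76.

23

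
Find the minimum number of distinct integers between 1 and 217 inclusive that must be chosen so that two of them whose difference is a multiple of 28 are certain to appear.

29

Integers whose pairwise differences are multiples of 28 are exactly those sharing a remainder mod 28. Pigeonhole: the 28 residue classes mod 28 are the pigeonholes.
With 28 integers one could put 1 in each residue class and have no class reach 2.
The 29th integer pushes some class to 2, so 28·1 + 1 = 29.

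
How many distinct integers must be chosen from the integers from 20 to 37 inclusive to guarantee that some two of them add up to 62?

Group the elements by complementary pair {x, 62−x}: {25,37}, {26,36}, {27,35}, …, giving 6 two-element pairs, the single value 31 (it cannot pair with itself since the integers are distinct), and 5 integers whose partner 62−x falls outside [20,37].
By the pigeonhole principle, treating each of those 12 groups as a pigeonhole, one can pick one integer per group — 12 integers — with no two summing to 62.
The 13th integer lands in an occupied pair, forcing a sum of 62.

13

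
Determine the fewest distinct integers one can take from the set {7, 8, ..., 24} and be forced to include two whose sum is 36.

Group the elements by complementary pair {x, 36−x}: {12,24}, {13,23}, {14,22}, …, giving 6 two-element pairs, the single value 18 (it cannot pair with itself since the integers are distinct), and 5 integers whose partner 36−x falls outside [7,24].
Treating each of those 12 groups as a pigeonhole, one can pick one integer per group — 12 integers — with no two summing to 36.
The 13th integer lands in an occupied pair, forcing a sum of 36.

13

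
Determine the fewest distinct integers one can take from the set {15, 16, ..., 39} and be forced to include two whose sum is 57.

15

A set avoiding the sum 57 can contain at most one of each pair {x, 57−x}, plus the 3 elements whose complement lies outside the range.
The integers 15, …, 28 (14 of them) are such a set: any two sum to at least 15+16 = 31 and at most 27+28 = 55 < 57.
Any 15th integer completes one of the 11 pairs, so 15 choices force a sum of 57.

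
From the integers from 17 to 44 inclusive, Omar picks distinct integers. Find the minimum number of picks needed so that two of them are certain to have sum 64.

17

A set avoiding the sum 64 can contain at most one of each pair {x, 64−x}, plus the 4 elements whose complement lies outside the range or equal to its own complement.
The integers 17, …, 32 (16 of them) are such a set: any two sum to at least 17+18 = 35 and at most 31+32 = 63 < 64.
By the pigeonhole principle, any 17th integer completes one of the 12 pairs, so 17 choices force a sum of 64.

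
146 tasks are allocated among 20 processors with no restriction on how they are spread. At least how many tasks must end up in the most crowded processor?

The 20 processors are the holes and the 146 tasks are the pigeons.
If every processor held at most 7 tasks, the total would be at most 20 × 7 = 140, which is less than 146.
So some processor holds at least ⌈146/20⌉ = 8 tasks.

8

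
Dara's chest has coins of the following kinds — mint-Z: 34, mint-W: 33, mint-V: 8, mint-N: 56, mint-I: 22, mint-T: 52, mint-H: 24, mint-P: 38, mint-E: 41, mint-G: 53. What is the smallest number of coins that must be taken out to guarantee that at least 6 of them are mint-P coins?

In the worst case for collecting mint-P coins, every non-mint-P coin comes out first.
There are 34 + 33 + 8 + 56 + 22 + 52 + 24 + 41 + 53 = 323 non-mint-P coins altogether.
After those, each further coin must be mint-P, so 323 + 6 = 329 draws guarantee 6 mint-P coins.

329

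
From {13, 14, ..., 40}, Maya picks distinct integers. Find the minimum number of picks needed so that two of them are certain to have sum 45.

Group the elements by complementary pair {x, 45−x}: {13,32}, {14,31}, {15,30}, …, giving 10 two-element pairs and 8 integers whose partner 45−x falls outside [13,40].
Pigeonhole: treating each of those 18 groups as a pigeonhole, one can pick one integer per group — 18 integers — with no two summing to 45.
The 19th integer lands in an occupied pair, forcing a sum of 45.

19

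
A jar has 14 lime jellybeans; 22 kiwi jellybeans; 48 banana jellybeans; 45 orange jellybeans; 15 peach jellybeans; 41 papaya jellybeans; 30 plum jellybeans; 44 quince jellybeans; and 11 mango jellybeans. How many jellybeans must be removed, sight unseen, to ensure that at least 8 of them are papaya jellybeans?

In the worst case for collecting papaya jellybeans, every non-papaya jellybean comes out first.
There are 14 + 22 + 48 + 45 + 15 + 30 + 44 + 11 = 229 non-papaya jellybeans altogether.
After those, each further jellybean must be papaya, so 229 + 8 = 237 draws guarantee 8 papaya jellybeans.

237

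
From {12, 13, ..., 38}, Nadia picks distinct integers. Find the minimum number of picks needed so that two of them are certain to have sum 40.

20

A set avoiding the sum 40 can contain at most one of each pair {x, 40−x}, plus the 11 elements whose complement lies outside the range or equal to its own complement.
The integers 20, …, 38 (19 of them) are such a set: any two sum to at least 20+21 = 41 > 40.
By the pigeonhole principle, any 20th integer completes one of the 8 pairs, so 20 choices force a sum of 40.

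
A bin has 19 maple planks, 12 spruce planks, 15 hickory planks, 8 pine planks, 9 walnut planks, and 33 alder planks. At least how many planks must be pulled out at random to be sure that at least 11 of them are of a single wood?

An adversary could hand out at most 10 planks per wood (pine, walnut run out sooner): 10 + 10 + 10 + 8 + 9 + 10 = 57 planks and still no wood has 11.
By the pigeonhole principle, one more plank lands in a wood already at 10, so 58 draws are enough and 57 are not.

58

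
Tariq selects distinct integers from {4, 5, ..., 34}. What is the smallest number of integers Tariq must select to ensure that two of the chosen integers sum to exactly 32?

20

A set avoiding the sum 32 can contain at most one of each pair {x, 32−x}, plus the 7 elements whose complement lies outside the range or equal to its own complement.
The integers 16, …, 34 (19 of them) are such a set: any two sum to at least 16+17 = 33 > 32.
By pigeonhole, any 20th integer completes one of the 12 pairs, so 20 choices force a sum of 32.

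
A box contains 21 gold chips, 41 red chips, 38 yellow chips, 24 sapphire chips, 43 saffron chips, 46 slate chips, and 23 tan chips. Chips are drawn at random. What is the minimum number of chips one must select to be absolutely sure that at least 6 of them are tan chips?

In the worst case for collecting tan chips, every non-tan chip comes out first.
There are 21 + 41 + 38 + 24 + 43 + 46 = 213 non-tan chips altogether.
After those, each further chip must be tan, so 213 + 6 = 219 draws guarantee 6 tan chips.

219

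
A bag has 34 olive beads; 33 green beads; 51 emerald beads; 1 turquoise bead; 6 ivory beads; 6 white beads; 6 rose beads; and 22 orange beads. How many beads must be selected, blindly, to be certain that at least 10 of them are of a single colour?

By the pigeonhole principle, put each drawn bead into a box by colour. The largest draw with every box below 10 takes min(count, 9) from each colour; colours with fewer than 9 contribute all they have.
Σ min(cᵢ, 9) = 9 + 9 + 9 + 1 + 6 + 6 + 6 + 9 = 55.
Draw number 55 + 1 = 56 must push one box to 10.

56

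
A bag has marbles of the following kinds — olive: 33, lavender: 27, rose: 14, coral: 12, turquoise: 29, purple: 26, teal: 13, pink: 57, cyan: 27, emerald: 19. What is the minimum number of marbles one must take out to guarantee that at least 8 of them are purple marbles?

In the worst case for collecting purple marbles, every non-purple marble comes out first.
There are 33 + 27 + 14 + 12 + 29 + 13 + 57 + 27 + 19 = 231 non-purple marbles altogether.
After those, each further marble must be purple, so 231 + 8 = 239 draws guarantee 8 purple marbles.

239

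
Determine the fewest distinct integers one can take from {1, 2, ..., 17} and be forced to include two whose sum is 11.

Two chosen integers sum to 11 exactly when both halves of some pair {x, 11−x} with 1 ≤ x ≤ 11−x ≤ 10 are chosen — 5 such pairs.
The remaining 7 elements (those with no distinct partner in range) can never complete a 11-sum, so the worst case takes all of them and one from each pair: 7 + 5 = 12.
The 13th integer has to be the second member of some pair, so 12 + 1 = 13.

13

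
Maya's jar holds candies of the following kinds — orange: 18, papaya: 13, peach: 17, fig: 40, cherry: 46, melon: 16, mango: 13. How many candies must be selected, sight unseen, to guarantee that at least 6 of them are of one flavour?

36

By the pigeonhole principle, the 7 flavours are the holes; the candies drawn are the pigeons.
To avoid 6 of any one flavour, the worst case takes at most 5 of each flavour.
That gives 5 + 5 + 5 + 5 + 5 + 5 + 5 = 35 candies with no flavour reaching 6.
The next candy forces some flavour to 6, so 35 + 1 = 36.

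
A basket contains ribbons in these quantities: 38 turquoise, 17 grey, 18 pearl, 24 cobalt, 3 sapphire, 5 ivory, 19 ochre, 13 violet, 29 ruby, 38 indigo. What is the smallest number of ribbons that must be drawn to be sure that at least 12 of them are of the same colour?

An adversary could hand out at most 11 ribbons per colour (sapphire, ivory run out sooner): 11 + 11 + 11 + 11 + 3 + 5 + 11 + 11 + 11 + 11 = 96 ribbons and still no colour has 12.
One more ribbon lands in a colour already at 11, so 97 draws are enough and 96 are not.

97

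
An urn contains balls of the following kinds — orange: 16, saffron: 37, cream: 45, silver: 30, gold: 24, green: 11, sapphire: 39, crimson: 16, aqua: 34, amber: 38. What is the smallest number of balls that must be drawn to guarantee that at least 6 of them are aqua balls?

262

In the worst case for collecting aqua balls, every non-aqua ball comes out first.
There are 16 + 37 + 45 + 30 + 24 + 11 + 39 + 16 + 38 = 256 non-aqua balls altogether.
After those, each further ball must be aqua, so 256 + 6 = 262 draws guarantee 6 aqua balls.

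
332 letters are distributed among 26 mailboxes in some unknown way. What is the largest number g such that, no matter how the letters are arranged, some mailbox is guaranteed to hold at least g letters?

Pigeonhole: the 26 mailboxes are the holes and the 332 letters are the pigeons.
If every mailbox held at most 12 letters, the total would be at most 26 × 12 = 312, which is less than 332.
So some mailbox holds at least ⌈332/26⌉ = 13 letters.

13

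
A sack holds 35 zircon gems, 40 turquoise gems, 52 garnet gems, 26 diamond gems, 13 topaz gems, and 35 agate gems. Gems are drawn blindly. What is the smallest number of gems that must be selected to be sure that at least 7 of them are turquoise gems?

168

In the worst case for collecting turquoise gems, every non-turquoise gem comes out first.
There are 35 + 52 + 26 + 13 + 35 = 161 non-turquoise gems altogether.
After those, each further gem must be turquoise, so 161 + 7 = 168 draws guarantee 7 turquoise gems.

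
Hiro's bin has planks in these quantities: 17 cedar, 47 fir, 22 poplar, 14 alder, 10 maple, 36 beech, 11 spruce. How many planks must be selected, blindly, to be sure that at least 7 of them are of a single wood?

43

The 7 woods are the holes; the planks drawn are the pigeons.
To avoid 7 of any one wood, the worst case takes at most 6 of each wood.
That gives 6 + 6 + 6 + 6 + 6 + 6 + 6 = 42 planks with no wood reaching 7.
The next plank forces some wood to 7, so 42 + 1 = 43.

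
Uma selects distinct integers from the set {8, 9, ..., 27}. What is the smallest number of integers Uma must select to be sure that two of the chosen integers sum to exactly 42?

15

A set avoiding the sum 42 can contain at most one of each pair {x, 42−x}, plus the 8 elements whose complement lies outside the range or equal to its own complement.
The integers 8, …, 21 (14 of them) are such a set: any two sum to at least 8+9 = 17 and at most 20+21 = 41 < 42.
By the pigeonhole principle, any 15th integer completes one of the 6 pairs, so 15 choices force a sum of 42.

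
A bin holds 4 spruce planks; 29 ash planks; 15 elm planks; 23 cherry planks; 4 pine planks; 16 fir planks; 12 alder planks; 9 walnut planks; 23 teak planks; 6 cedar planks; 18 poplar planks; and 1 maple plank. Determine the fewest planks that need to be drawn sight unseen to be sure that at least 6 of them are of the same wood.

55

An adversary could hand out at most 5 planks per wood (spruce, pine, maple run out sooner): 4 + 5 + 5 + 5 + 4 + 5 + 5 + 5 + 5 + 5 + 5 + 1 = 54 planks and still no wood has 6.
By pigeonhole, one more plank lands in a wood already at 5, so 55 draws are enough and 54 are not.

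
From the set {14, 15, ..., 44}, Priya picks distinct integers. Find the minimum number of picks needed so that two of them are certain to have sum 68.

22

A set avoiding the sum 68 can contain at most one of each pair {x, 68−x}, plus the 11 elements whose complement lies outside the range or equal to its own complement.
The integers 14, …, 34 (21 of them) are such a set: any two sum to at least 14+15 = 29 and at most 33+34 = 67 < 68.
Any 22nd integer completes one of the 10 pairs, so 22 choices force a sum of 68.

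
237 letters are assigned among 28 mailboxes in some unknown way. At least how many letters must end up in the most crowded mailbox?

9

By pigeonhole, the 28 mailboxes are the holes and the 237 letters are the pigeons.
If every mailbox held at most 8 letters, the total would be at most 28 × 8 = 224, which is less than 237.
So some mailbox holds at least ⌈237/28⌉ = 9 letters.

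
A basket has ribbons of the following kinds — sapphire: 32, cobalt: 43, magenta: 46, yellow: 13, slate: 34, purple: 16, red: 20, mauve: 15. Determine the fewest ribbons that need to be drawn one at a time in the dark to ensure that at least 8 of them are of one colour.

57

By pigeonhole, put each drawn ribbon into a box by colour. The largest draw with every box below 8 takes min(count, 7) from each colour.
Σ min(cᵢ, 7) = 7 + 7 + 7 + 7 + 7 + 7 + 7 + 7 = 56.
Draw number 56 + 1 = 57 must push one box to 8.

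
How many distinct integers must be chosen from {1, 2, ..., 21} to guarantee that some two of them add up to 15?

Group the elements by complementary pair {x, 15−x}: {1,14}, {2,13}, {3,12}, …, giving 7 two-element pairs and 7 integers whose partner 15−x falls outside [1,21].
Treating each of those 14 groups as a pigeonhole, one can pick one integer per group — 14 integers — with no two summing to 15.
The 15th integer lands in an occupied pair, forcing a sum of 15.

15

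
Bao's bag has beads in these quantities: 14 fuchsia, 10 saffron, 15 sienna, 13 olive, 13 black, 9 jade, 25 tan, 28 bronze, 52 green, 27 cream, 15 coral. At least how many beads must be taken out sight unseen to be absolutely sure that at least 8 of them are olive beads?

216

In the worst case for collecting olive beads, every non-olive bead comes out first.
There are 14 + 10 + 15 + 13 + 9 + 25 + 28 + 52 + 27 + 15 = 208 non-olive beads altogether.
After those, each further bead must be olive, so 208 + 8 = 216 draws guarantee 8 olive beads.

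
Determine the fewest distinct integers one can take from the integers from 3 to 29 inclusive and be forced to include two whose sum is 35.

16

Two chosen integers sum to 35 exactly when both halves of some pair {x, 35−x} with 6 ≤ x ≤ 35−x ≤ 29 are chosen — 12 such pairs.
The remaining 3 elements (those with no distinct partner in range) can never complete a 35-sum, so the worst case takes all of them and one from each pair: 3 + 12 = 15.
By pigeonhole, the 16th integer has to be the second member of some pair, so 15 + 1 = 16.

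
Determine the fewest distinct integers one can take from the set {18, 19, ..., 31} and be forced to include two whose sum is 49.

8

A set avoiding the sum 49 can contain at most one of each pair {x, 49−x}.
The integers 25, …, 31 (7 of them) are such a set: any two sum to at least 25+26 = 51 > 49.
By pigeonhole, any 8th integer completes one of the 7 pairs, so 8 choices force a sum of 49.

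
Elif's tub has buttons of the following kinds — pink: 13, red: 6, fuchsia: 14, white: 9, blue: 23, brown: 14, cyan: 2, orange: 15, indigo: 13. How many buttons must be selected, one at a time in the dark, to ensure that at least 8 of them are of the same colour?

58

An adversary could hand out at most 7 buttons per colour (red, cyan run out sooner): 7 + 6 + 7 + 7 + 7 + 7 + 2 + 7 + 7 = 57 buttons and still no colour has 8.
One more button lands in a colour already at 7, so 58 draws are enough and 57 are not.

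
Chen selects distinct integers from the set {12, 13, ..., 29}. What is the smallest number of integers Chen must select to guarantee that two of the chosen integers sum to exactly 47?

13

Group the elements by complementary pair {x, 47−x}: {18,29}, {19,28}, {20,27}, …, giving 6 two-element pairs and 6 integers whose partner 47−x falls outside [12,29].
Treating each of those 12 groups as a pigeonhole, one can pick one integer per group — 12 integers — with no two summing to 47.
The 13th integer lands in an occupied pair, forcing a sum of 47.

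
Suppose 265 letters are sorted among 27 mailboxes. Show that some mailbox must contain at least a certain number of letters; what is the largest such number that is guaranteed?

By pigeonhole, the 27 mailboxes are the holes and the 265 letters are the pigeons.
If every mailbox held at most 9 letters, the total would be at most 27 × 9 = 243, which is less than 265.
So some mailbox holds at least ⌈265/27⌉ = 10 letters.

10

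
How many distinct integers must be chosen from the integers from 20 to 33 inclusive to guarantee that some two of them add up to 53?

8

Two chosen integers sum to 53 exactly when both halves of some pair {x, 53−x} with 20 ≤ x ≤ 53−x ≤ 33 are chosen — 7 such pairs.
Every element belongs to one of those pairs, so the worst case picks one from each: 7 integers.
The 8th integer has to be the second member of some pair, so 7 + 1 = 8.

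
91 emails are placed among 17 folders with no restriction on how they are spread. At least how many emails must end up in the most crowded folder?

By pigeonhole, the 17 folders are the holes and the 91 emails are the pigeons.
If every folder held at most 5 emails, the total would be at most 17 × 5 = 85, which is less than 91.
So some folder holds at least ⌈91/17⌉ = 6 emails.

6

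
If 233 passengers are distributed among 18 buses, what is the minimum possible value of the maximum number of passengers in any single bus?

By pigeonhole, the 18 buses are the holes and the 233 passengers are the pigeons.
If every bus held at most 12 passengers, the total would be at most 18 × 12 = 216, which is less than 233.
So some bus holds at least ⌈233/18⌉ = 13 passengers.

13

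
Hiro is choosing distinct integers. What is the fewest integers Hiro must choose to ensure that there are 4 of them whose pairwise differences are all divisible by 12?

Integers whose pairwise differences are multiples of 12 are exactly those sharing a remainder mod 12. Pigeonhole: the 12 residue classes mod 12 are the pigeonholes.
With 36 integers one could put 3 in each residue class and have no class reach 4.
The 37th integer pushes some class to 4, so 12·3 + 1 = 37.

37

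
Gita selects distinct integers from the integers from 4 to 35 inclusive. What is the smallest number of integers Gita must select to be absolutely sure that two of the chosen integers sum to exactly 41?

18

A set avoiding the sum 41 can contain at most one of each pair {x, 41−x}, plus the 2 elements whose complement lies outside the range.
The integers 4, …, 20 (17 of them) are such a set: any two sum to at least 4+5 = 9 and at most 19+20 = 39 < 41.
By the pigeonhole principle, any 18th integer completes one of the 15 pairs, so 18 choices force a sum of 41.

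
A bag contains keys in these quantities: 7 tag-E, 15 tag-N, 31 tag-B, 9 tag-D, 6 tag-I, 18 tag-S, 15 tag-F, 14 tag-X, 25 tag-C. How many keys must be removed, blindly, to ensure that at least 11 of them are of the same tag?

Pigeonhole: the 9 tags are the holes; the keys drawn are the pigeons.
To avoid 11 of any one tag, the worst case takes at most 10 of each tag, or every key of a tag that has fewer than 10.
That gives 7 + 10 + 10 + 9 + 6 + 10 + 10 + 10 + 10 = 82 keys with no tag reaching 11.
The next key forces some tag to 11, so 82 + 1 = 83.

83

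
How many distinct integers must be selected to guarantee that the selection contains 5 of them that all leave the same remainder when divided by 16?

65

By pigeonhole, the 16 residue classes mod 16 are the pigeonholes.
With 64 integers one could put 4 in each residue class and have no class reach 5.
The 65th integer pushes some class to 5, so 16·4 + 1 = 65.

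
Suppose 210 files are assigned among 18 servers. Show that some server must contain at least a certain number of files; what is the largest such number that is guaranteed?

The 18 servers are the holes and the 210 files are the pigeons.
If every server held at most 11 files, the total would be at most 18 × 11 = 198, which is less than 210.
So some server holds at least ⌈210/18⌉ = 12 files.

12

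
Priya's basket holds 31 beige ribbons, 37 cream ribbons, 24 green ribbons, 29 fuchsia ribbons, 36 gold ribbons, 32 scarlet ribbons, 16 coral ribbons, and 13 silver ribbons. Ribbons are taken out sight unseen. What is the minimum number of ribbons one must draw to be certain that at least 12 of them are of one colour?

By the pigeonhole principle, put each drawn ribbon into a box by colour. The largest draw with every box below 12 takes min(count, 11) from each colour.
Σ min(cᵢ, 11) = 11 + 11 + 11 + 11 + 11 + 11 + 11 + 11 = 88.
Draw number 88 + 1 = 89 must push one box to 12.

89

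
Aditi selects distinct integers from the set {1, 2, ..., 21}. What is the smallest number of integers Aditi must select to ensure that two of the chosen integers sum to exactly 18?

14

Two chosen integers sum to 18 exactly when both halves of some pair {x, 18−x} with 1 ≤ x ≤ 18−x ≤ 17 are chosen — 8 such pairs.
The remaining 5 elements (those with no distinct partner in range) can never complete a 18-sum, so the worst case takes all of them and one from each pair: 5 + 8 = 13.
The 14th integer has to be the second member of some pair, so 13 + 1 = 14.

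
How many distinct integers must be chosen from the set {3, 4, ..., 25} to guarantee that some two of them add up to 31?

Two chosen integers sum to 31 exactly when both halves of some pair {x, 31−x} with 6 ≤ x ≤ 31−x ≤ 25 are chosen — 10 such pairs.
The remaining 3 elements (those with no distinct partner in range) can never complete a 31-sum, so the worst case takes all of them and one from each pair: 3 + 10 = 13.
By pigeonhole, the 14th integer has to be the second member of some pair, so 13 + 1 = 14.

14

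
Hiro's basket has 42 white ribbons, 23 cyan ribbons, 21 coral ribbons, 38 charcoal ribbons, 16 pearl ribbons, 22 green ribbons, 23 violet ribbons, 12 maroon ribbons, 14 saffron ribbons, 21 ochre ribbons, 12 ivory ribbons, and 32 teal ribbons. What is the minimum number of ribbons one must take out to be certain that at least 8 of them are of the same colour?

Pigeonhole: the 12 colours are the holes; the ribbons drawn are the pigeons.
To avoid 8 of any one colour, the worst case takes at most 7 of each colour.
That gives 7 + 7 + 7 + 7 + 7 + 7 + 7 + 7 + 7 + 7 + 7 + 7 = 84 ribbons with no colour reaching 8.
The next ribbon forces some colour to 8, so 84 + 1 = 85.

85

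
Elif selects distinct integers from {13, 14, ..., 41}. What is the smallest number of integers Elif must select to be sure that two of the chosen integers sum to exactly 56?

17

Group the elements by complementary pair {x, 56−x}: {15,41}, {16,40}, {17,39}, …, giving 13 two-element pairs, the single value 28 (it cannot pair with itself since the integers are distinct), and 2 integers whose partner 56−x falls outside [13,41].
By the pigeonhole principle, treating each of those 16 groups as a pigeonhole, one can pick one integer per group — 16 integers — with no two summing to 56.
The 17th integer lands in an occupied pair, forcing a sum of 56.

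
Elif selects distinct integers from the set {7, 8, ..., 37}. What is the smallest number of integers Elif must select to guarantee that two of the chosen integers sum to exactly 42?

18

A set avoiding the sum 42 can contain at most one of each pair {x, 42−x}, plus the 3 elements whose complement lies outside the range or equal to its own complement.
The integers 21, …, 37 (17 of them) are such a set: any two sum to at least 21+22 = 43 > 42.
Any 18th integer completes one of the 14 pairs, so 18 choices force a sum of 42.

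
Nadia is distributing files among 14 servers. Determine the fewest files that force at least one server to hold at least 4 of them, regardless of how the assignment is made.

With 42 files one could put exactly 3 in each of the 14 servers, and no server would reach 4.
By the pigeonhole principle, one more file must land in a server that already has 3, giving it 4.
So 14 × 3 + 1 = 43 files are required.

43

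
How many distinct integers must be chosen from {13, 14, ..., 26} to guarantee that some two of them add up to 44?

11

A set avoiding the sum 44 can contain at most one of each pair {x, 44−x}, plus the 6 elements whose complement lies outside the range or equal to its own complement.
The integers 13, …, 22 (10 of them) are such a set: any two sum to at least 13+14 = 27 and at most 21+22 = 43 < 44.
By pigeonhole, any 11th integer completes one of the 4 pairs, so 11 choices force a sum of 44.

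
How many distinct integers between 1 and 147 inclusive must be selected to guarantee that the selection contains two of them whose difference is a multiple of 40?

Integers whose pairwise differences are multiples of 40 are exactly those sharing a remainder mod 40. The 40 residue classes mod 40 are the pigeonholes.
With 40 integers one could put 1 in each residue class and have no class reach 2.
The 41st integer pushes some class to 2, so 40·1 + 1 = 41.

41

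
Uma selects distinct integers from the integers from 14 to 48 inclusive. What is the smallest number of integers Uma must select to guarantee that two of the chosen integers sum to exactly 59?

20

Two chosen integers sum to 59 exactly when both halves of some pair {x, 59−x} with 14 ≤ x ≤ 59−x ≤ 45 are chosen — 16 such pairs.
The remaining 3 elements (those with no distinct partner in range) can never complete a 59-sum, so the worst case takes all of them and one from each pair: 3 + 16 = 19.
By pigeonhole, the 20th integer has to be the second member of some pair, so 19 + 1 = 20.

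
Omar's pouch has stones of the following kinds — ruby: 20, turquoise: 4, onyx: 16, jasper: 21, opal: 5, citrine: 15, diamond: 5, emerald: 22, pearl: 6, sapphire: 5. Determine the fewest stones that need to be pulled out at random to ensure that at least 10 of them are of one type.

71

Put each drawn stone into a box by type. The largest draw with every box below 10 takes min(count, 9) from each type; types with fewer than 9 contribute all they have.
Σ min(cᵢ, 9) = 9 + 4 + 9 + 9 + 5 + 9 + 5 + 9 + 6 + 5 = 70.
Draw number 70 + 1 = 71 must push one box to 10.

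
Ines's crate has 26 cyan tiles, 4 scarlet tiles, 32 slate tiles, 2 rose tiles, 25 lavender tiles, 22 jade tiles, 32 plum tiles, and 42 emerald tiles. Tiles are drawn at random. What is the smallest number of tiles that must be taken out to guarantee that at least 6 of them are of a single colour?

An adversary could hand out at most 5 tiles per colour (scarlet, rose run out sooner): 5 + 4 + 5 + 2 + 5 + 5 + 5 + 5 = 36 tiles and still no colour has 6.
One more tile lands in a colour already at 5, so 37 draws are enough and 36 are not.

37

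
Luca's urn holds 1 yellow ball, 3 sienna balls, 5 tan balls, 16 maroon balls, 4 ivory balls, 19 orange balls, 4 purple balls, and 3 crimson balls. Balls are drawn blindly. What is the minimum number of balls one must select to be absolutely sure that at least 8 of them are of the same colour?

35

An adversary could hand out at most 7 balls per colour (6 colours run out sooner): 1 + 3 + 5 + 7 + 4 + 7 + 4 + 3 = 34 balls and still no colour has 8.
By pigeonhole, one more ball lands in a colour already at 7, so 35 draws are enough and 34 are not.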